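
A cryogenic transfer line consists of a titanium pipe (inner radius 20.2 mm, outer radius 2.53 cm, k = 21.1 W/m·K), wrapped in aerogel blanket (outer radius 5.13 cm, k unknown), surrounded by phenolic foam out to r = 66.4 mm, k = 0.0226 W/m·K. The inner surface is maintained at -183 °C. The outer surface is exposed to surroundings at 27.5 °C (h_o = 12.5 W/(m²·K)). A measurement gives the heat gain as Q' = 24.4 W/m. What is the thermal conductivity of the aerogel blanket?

k = 0.0170 W/m·K

ΣR = ΔT/Q' = |-183 − 27.5|/24.4 = 8.627 m·K/W
Known resistances:
  R'_titanium = ln(0.0253/0.0202)/(2πk) = 0.2251/(2π·21.1) = 0.001698 m·K/W
  R'_phenolic foam = ln(0.0664/0.0513)/(2πk) = 0.2580/(2π·0.0226) = 1.817 m·K/W
  R'_conv,out = 1/(2πr h) = 1/(2π·0.0664·12.5) = 0.1918 m·K/W
R_aerogel blanket = ΣR − ΣR_known = 8.627 − 2.010 = 6.617 m·K/W
ln(r₂/r₁)/(2πk) = 6.617 ⇒ k = 0.7069/(2π·6.617) = 0.0170 W/m·K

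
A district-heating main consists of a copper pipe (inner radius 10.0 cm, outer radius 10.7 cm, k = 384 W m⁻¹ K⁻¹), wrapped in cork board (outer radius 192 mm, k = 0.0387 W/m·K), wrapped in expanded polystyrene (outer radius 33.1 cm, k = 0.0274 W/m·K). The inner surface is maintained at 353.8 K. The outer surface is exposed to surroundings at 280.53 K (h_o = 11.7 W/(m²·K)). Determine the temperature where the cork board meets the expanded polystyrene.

T = 322.4 K

Treat each layer as a resistance in series:
  R'_copper = ln(0.107/0.100)/(2πk) = 0.06766/(2π·384) = 2.804×10^-5 m·K/W
  R'_cork board = ln(0.192/0.107)/(2πk) = 0.5847/(2π·0.0387) = 2.404 m·K/W
  R'_expanded polystyrene = ln(0.331/0.192)/(2πk) = 0.5446/(2π·0.0274) = 3.163 m·K/W
  R'_conv,out = 1/(2πr h) = 1/(2π·0.331·11.7) = 0.04110 m·K/W
ΣR = 2.804×10^-5 + 2.404 + 3.163 + 0.04110 = 5.608 m·K/W
Q' = ΔT/ΣR = (353.8 K − 280.53 K)/5.608 = 13.07 W/m
From the inner boundary to the cork board/expanded polystyrene interface, ΣR_partial = 2.404 m·K/W.
T_interface = T_in − Q'·ΣR_partial = 353.8 K − (13.07)(2.404) = 322.4 K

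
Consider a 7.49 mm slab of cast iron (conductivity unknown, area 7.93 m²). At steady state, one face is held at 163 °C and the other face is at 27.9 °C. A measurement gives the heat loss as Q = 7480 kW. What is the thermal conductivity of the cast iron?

ΣR = ΔT/Q = |163 − 27.9|/7.48×10^6 = 1.806×10^-5 K/W
L/(kA) = 1.806×10^-5 ⇒ k = 0.00749/(1.806×10^-5·7.93) = 52.3 W/m·K

k = 52.3 W/m·K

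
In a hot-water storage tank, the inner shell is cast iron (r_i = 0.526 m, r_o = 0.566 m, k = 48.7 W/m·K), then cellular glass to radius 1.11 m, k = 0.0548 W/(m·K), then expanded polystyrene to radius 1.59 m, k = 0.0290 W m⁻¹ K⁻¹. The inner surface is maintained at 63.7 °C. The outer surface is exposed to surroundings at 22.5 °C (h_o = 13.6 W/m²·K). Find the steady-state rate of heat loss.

Q = 20.5 W

Treat each layer as a resistance in series:
  R_cast iron = (1/0.526 − 1/0.566)/(4πk) = 0.1344/(4π·48.7) = 2.195×10^-4 K/W
  R_cellular glass = (1/0.566 − 1/1.11)/(4πk) = 0.8659/(4π·0.0548) = 1.257 K/W
  R_expanded polystyrene = (1/1.11 − 1/1.59)/(4πk) = 0.2720/(4π·0.0290) = 0.7463 K/W
  R_conv,out = 1/(4πr²h) = 1/(4π·1.59²·13.6) = 0.002314 K/W
ΣR = 2.195×10^-4 + 1.257 + 0.7463 + 0.002314 = 2.006 K/W
Q = ΔT/ΣR = (63.7 °C − 22.5 °C)/2.006 = 20.5 W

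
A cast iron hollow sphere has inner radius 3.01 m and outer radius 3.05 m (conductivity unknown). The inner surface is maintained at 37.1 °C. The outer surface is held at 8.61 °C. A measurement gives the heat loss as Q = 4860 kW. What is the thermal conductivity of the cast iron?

k = 59.1 W/m·K

ΣR = ΔT/Q = |37.1 − 8.61|/4.86×10^6 = 5.862×10^-6 K/W
(1/r₁−1/r₂)/(4πk) = 5.862×10^-6 ⇒ k = 0.004357/(4π·5.862×10^-6) = 59.1 W/m·K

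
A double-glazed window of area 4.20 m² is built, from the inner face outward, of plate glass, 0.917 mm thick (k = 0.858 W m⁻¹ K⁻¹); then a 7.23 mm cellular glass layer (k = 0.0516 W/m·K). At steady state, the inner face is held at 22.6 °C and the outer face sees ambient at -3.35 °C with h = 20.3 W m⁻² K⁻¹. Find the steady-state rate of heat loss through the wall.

Q = 572 W

Treat each layer as a resistance in series:
  R_plate glass = L/(kA) = 9.17×10^-4/(0.858·4.20) = 2.545×10^-4 K/W
  R_cellular glass = L/(kA) = 0.00723/(0.0516·4.20) = 0.03336 K/W
  R_conv,out = 1/(hA) = 1/(20.3·4.20) = 0.01173 K/W
ΣR = 2.545×10^-4 + 0.03336 + 0.01173 = 0.04534 K/W
Q = ΔT/ΣR = (22.6 °C − -3.35 °C)/0.04534 = 572 W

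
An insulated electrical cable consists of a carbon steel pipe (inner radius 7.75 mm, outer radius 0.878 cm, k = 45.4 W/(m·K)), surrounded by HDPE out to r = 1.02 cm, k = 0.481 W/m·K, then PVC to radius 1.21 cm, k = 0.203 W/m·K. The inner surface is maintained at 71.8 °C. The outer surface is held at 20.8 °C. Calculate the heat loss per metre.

Q' = 277 W/m

Series thermal resistances, inner to outer:
  R'_carbon steel = ln(0.00878/0.00775)/(2πk) = 0.1248/(2π·45.4) = 4.374×10^-4 m·K/W
  R'_HDPE = ln(0.0102/0.00878)/(2πk) = 0.1499/(2π·0.481) = 0.04960 m·K/W
  R'_PVC = ln(0.0121/0.0102)/(2πk) = 0.1708/(2π·0.203) = 0.1339 m·K/W
ΣR = 4.374×10^-4 + 0.04960 + 0.1339 = 0.1839 m·K/W
Q' = ΔT/ΣR = (71.8 °C − 20.8 °C)/0.1839 = 277 W/m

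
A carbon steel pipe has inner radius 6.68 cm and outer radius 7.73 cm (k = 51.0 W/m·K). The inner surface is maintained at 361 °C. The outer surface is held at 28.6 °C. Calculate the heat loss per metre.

Q' = 2πk·ΔT/ln(r₂/r₁) = 2π × 51.0 × 332.4 / ln(0.0773/0.0668) = 7.30×10^5 W/m

Q' = 7.30×10^5 W/m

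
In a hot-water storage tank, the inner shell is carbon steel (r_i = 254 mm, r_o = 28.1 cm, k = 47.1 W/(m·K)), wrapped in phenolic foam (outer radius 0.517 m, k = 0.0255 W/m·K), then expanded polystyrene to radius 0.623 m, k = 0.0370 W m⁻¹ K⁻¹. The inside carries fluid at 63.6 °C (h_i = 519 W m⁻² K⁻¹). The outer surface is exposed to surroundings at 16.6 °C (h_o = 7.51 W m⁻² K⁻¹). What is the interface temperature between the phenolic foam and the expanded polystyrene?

T = 22.5 °C

Series thermal resistances, inner to outer:
  R_conv,in = 1/(4πr²h) = 1/(4π·0.254²·519) = 0.002377 K/W
  R_carbon steel = (1/0.254 − 1/0.281)/(4πk) = 0.3783/(4π·47.1) = 6.391×10^-4 K/W
  R_phenolic foam = (1/0.281 − 1/0.517)/(4πk) = 1.624/(4π·0.0255) = 5.069 K/W
  R_expanded polystyrene = (1/0.517 − 1/0.623)/(4πk) = 0.3291/(4π·0.0370) = 0.7078 K/W
  R_conv,out = 1/(4πr²h) = 1/(4π·0.623²·7.51) = 0.02730 K/W
ΣR = 0.002377 + 6.391×10^-4 + 5.069 + 0.7078 + 0.02730 = 5.807 K/W
Q = ΔT/ΣR = (63.6 °C − 16.6 °C)/5.807 = 8.094 W
From the inner boundary to the phenolic foam/expanded polystyrene interface, ΣR_partial = 5.072 K/W.
T_interface = T_in − Q·ΣR_partial = 63.6 °C − (8.094)(5.072) = 22.5 °C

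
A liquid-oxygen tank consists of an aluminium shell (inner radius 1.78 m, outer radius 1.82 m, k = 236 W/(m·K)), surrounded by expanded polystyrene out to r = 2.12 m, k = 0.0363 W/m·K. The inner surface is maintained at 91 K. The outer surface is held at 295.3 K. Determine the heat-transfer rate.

Q = 1200 W

Resistance network (inner→outer):
  R_aluminium = (1/1.78 − 1/1.82)/(4πk) = 0.01235/(4π·236) = 4.163×10^-6 K/W
  R_expanded polystyrene = (1/1.82 − 1/2.12)/(4πk) = 0.07775/(4π·0.0363) = 0.1705 K/W
ΣR = 4.163×10^-6 + 0.1705 = 0.1705 K/W
Q = ΔT/ΣR = (91 K − 295.3 K)/0.1705 = -1200 W
(Negative Q ⇒ heat flows inward; heat gain = 1200 W.)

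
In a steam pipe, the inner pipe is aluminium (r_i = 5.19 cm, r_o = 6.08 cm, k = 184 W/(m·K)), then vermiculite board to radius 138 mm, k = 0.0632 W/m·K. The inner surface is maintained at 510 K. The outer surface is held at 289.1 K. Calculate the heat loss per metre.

Q' = 107 W/m

Series thermal resistances, inner to outer:
  R'_aluminium = ln(0.0608/0.0519)/(2πk) = 0.1583/(2π·184) = 1.369×10^-4 m·K/W
  R'_vermiculite board = ln(0.138/0.0608)/(2πk) = 0.8197/(2π·0.0632) = 2.064 m·K/W
ΣR = 1.369×10^-4 + 2.064 = 2.064 m·K/W
Q' = ΔT/ΣR = (510 K − 289.1 K)/2.064 = 107 W/m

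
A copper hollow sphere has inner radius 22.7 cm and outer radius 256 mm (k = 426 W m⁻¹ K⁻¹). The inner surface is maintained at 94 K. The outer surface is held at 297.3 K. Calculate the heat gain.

Q = 4πk·ΔT/(1/r₁ − 1/r₂) = 4π × 426 × 203.3 / (1/0.227 − 1/0.256) = 2.18×10^6 W

Q = 2180 kW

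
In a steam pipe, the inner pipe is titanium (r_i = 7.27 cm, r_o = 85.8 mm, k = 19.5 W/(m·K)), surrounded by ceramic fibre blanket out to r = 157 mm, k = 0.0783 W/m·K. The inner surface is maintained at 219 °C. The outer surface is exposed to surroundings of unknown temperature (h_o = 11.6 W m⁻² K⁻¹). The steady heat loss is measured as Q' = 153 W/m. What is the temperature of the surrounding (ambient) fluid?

Sum the resistances:
  R'_titanium = ln(0.0858/0.0727)/(2πk) = 0.1657/(2π·19.5) = 0.001352 m·K/W
  R'_ceramic fibre blanket = ln(0.157/0.0858)/(2πk) = 0.6042/(2π·0.0783) = 1.228 m·K/W
  R'_conv,out = 1/(2πr h) = 1/(2π·0.157·11.6) = 0.08739 m·K/W
ΣR = 1.317 m·K/W
ΔT = Q'·ΣR = 153 × 1.317 = 201.5 K
Heat flows outward, so T_out = T_in − ΔT = 219 − 201.5 = 17.5 °C

T_out = 17.5 °C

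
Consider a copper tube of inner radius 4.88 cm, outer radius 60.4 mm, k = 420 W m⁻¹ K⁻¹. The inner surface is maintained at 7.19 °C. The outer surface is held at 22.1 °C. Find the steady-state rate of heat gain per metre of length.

Q' = 2πk·ΔT/ln(r₂/r₁) = 2π × 420 × 14.91 / ln(0.0604/0.0488) = 1.85×10^5 W/m

Q' = 185 kW/m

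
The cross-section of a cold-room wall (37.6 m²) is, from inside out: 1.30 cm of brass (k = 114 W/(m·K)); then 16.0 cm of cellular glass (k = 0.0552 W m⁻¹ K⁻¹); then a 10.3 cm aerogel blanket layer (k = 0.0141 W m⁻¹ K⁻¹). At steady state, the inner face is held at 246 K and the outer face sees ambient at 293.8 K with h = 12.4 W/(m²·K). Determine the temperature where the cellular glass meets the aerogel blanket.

Treat each layer as a resistance in series:
  R_brass = L/(kA) = 0.0130/(114·37.6) = 3.033×10^-6 K/W
  R_cellular glass = L/(kA) = 0.160/(0.0552·37.6) = 0.07709 K/W
  R_aerogel blanket = L/(kA) = 0.103/(0.0141·37.6) = 0.1943 K/W
  R_conv,out = 1/(hA) = 1/(12.4·37.6) = 0.002145 K/W
ΣR = 3.033×10^-6 + 0.07709 + 0.1943 + 0.002145 = 0.2735 K/W
Q = ΔT/ΣR = (246 K − 293.8 K)/0.2735 = -174.8 W
From the inner boundary to the cellular glass/aerogel blanket interface, ΣR_partial = 0.07709 K/W.
T_interface = T_in − Q·ΣR_partial = 246 K − (-174.8)(0.07709) = 259.5 K

T = 259.5 K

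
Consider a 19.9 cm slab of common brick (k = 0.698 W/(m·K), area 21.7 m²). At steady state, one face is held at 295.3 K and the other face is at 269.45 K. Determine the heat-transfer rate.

Q = kA·ΔT/L = 0.698 × 21.7 × |295.3 K − 269.45 K| / 0.199 = 1970 W

Q = 1970 W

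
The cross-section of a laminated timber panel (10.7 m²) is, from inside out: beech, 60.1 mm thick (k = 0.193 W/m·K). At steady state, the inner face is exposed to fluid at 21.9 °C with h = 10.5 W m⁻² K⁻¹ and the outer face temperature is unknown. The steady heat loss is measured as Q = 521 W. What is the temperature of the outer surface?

Sum the resistances:
  R_conv,in = 1/(hA) = 1/(10.5·10.7) = 0.008901 K/W
  R_beech = L/(kA) = 0.0601/(0.193·10.7) = 0.02910 K/W
ΣR = 0.03800 K/W
ΔT = Q·ΣR = 521 × 0.03800 = 19.80 K
Heat flows outward, so T_out = T_in − ΔT = 21.9 − 19.80 = 2.10 °C

T_out = 2.10 °C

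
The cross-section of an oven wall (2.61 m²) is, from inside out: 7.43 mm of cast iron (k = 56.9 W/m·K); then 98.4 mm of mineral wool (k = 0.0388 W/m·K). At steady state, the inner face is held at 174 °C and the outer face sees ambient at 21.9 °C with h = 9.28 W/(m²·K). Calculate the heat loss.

Resistance network (inner→outer):
  R_cast iron = L/(kA) = 0.00743/(56.9·2.61) = 5.003×10^-5 K/W
  R_mineral wool = L/(kA) = 0.0984/(0.0388·2.61) = 0.9717 K/W
  R_conv,out = 1/(hA) = 1/(9.28·2.61) = 0.04129 K/W
ΣR = 5.003×10^-5 + 0.9717 + 0.04129 = 1.013 K/W
Q = ΔT/ΣR = (174 °C − 21.9 °C)/1.013 = 150 W

Q = 150 W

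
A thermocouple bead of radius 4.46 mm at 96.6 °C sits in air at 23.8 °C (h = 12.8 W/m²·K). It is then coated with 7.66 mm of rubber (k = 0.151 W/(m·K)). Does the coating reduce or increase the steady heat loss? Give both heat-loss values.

Critical radius for a sphere: r_cr = 2k/h = 0.0236 m = 2.36 cm.
Outer radius after coating: r₂ = 0.00446 + 0.00766 = 0.01212 m.
Since r₁ < r_cr and r₂ ≤ r_cr, the coating moves toward the maximum at r_cr — heat loss rises.
Bare: R = 1/(4πr₁²h) = 312.5 K/W; Q = 72.8/312.5 = 0.233 W.
Coated: R = R_cond + R_conv = 117.0 K/W; Q = 72.8/117.0 = 0.622 W.

increases: 0.233 → 0.622 W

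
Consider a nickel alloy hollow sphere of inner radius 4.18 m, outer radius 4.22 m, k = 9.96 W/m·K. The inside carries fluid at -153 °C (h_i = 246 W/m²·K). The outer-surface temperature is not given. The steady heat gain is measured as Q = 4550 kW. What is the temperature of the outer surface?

T_out = 13.7 °C

Sum the resistances:
  R_conv,in = 1/(4πr²h) = 1/(4π·4.18²·246) = 1.851×10^-5 K/W
  R_nickel alloy = (1/4.18 − 1/4.22)/(4πk) = 0.002268/(4π·9.96) = 1.812×10^-5 K/W
ΣR = 3.663×10^-5 K/W
ΔT = Q·ΣR = 4.55×10^6 × 3.663×10^-5 = 166.7 K
Heat flows inward, so T_out = T_in + ΔT = -153 + 166.7 = 13.7 °C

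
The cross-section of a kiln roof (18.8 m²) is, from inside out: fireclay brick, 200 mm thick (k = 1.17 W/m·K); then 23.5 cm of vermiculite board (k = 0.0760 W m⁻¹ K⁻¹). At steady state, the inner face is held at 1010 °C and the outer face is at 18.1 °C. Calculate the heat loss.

Resistance network (inner→outer):
  R_fireclay brick = L/(kA) = 0.200/(1.17·18.8) = 0.009093 K/W
  R_vermiculite board = L/(kA) = 0.235/(0.0760·18.8) = 0.1645 K/W
ΣR = 0.009093 + 0.1645 = 0.1736 K/W
Q = ΔT/ΣR = (1010 °C − 18.1 °C)/0.1736 = 5710 W

Q = 5710 W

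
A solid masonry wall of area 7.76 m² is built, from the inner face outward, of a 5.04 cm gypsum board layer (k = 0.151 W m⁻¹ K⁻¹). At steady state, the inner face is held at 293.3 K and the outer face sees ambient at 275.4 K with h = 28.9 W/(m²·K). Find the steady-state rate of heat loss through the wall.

Q = 377 W

Resistance network (inner→outer):
  R_gypsum board = L/(kA) = 0.0504/(0.151·7.76) = 0.04301 K/W
  R_conv,out = 1/(hA) = 1/(28.9·7.76) = 0.004459 K/W
ΣR = 0.04301 + 0.004459 = 0.04747 K/W
Q = ΔT/ΣR = (293.3 K − 275.4 K)/0.04747 = 377 W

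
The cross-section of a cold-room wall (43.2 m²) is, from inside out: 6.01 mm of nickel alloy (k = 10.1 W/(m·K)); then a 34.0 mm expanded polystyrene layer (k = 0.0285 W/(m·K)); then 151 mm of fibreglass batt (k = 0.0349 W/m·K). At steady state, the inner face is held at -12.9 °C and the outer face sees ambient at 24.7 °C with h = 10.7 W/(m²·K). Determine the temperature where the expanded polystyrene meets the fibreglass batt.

Treat each layer as a resistance in series:
  R_nickel alloy = L/(kA) = 0.00601/(10.1·43.2) = 1.377×10^-5 K/W
  R_expanded polystyrene = L/(kA) = 0.0340/(0.0285·43.2) = 0.02762 K/W
  R_fibreglass batt = L/(kA) = 0.151/(0.0349·43.2) = 0.1002 K/W
  R_conv,out = 1/(hA) = 1/(10.7·43.2) = 0.002163 K/W
ΣR = 1.377×10^-5 + 0.02762 + 0.1002 + 0.002163 = 0.1300 K/W
Q = ΔT/ΣR = (-12.9 °C − 24.7 °C)/0.1300 = -289.2 W
From the inner boundary to the expanded polystyrene/fibreglass batt interface, ΣR_partial = 0.02763 K/W.
T_interface = T_in − Q·ΣR_partial = -12.9 °C − (-289.2)(0.02763) = -4.91 °C

T = -4.91 °C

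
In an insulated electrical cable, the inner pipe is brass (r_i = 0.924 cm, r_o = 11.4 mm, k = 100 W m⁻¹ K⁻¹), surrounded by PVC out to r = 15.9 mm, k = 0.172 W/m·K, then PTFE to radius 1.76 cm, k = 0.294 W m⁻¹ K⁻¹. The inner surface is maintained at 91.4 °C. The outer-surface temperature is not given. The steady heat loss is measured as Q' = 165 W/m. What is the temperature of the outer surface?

T_out = 31.5 °C

Sum the resistances:
  R'_brass = ln(0.0114/0.00924)/(2πk) = 0.2101/(2π·100) = 3.343×10^-4 m·K/W
  R'_PVC = ln(0.0159/0.0114)/(2πk) = 0.3327/(2π·0.172) = 0.3079 m·K/W
  R'_PTFE = ln(0.0176/0.0159)/(2πk) = 0.1016/(2π·0.294) = 0.05499 m·K/W
ΣR = 0.3632 m·K/W
ΔT = Q'·ΣR = 165 × 0.3632 = 59.93 K
Heat flows outward, so T_out = T_in − ΔT = 91.4 − 59.93 = 31.5 °C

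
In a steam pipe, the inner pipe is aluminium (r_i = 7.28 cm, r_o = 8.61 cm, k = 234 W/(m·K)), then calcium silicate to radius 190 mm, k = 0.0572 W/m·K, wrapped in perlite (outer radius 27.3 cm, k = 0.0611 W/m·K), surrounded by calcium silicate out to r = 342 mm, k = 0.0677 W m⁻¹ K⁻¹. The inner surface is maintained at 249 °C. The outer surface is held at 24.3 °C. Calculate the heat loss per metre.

Q' = 61.1 W/m

Resistance network (inner→outer):
  R'_aluminium = ln(0.0861/0.0728)/(2πk) = 0.1678/(2π·234) = 1.141×10^-4 m·K/W
  R'_calcium silicate = ln(0.190/0.0861)/(2πk) = 0.7915/(2π·0.0572) = 2.202 m·K/W
  R'_perlite = ln(0.273/0.190)/(2πk) = 0.3624/(2π·0.0611) = 0.9441 m·K/W
  R'_calcium silicate = ln(0.342/0.273)/(2πk) = 0.2253/(2π·0.0677) = 0.5297 m·K/W
ΣR = 1.141×10^-4 + 2.202 + 0.9441 + 0.5297 = 3.676 m·K/W
Q' = ΔT/ΣR = (249 °C − 24.3 °C)/3.676 = 61.1 W/m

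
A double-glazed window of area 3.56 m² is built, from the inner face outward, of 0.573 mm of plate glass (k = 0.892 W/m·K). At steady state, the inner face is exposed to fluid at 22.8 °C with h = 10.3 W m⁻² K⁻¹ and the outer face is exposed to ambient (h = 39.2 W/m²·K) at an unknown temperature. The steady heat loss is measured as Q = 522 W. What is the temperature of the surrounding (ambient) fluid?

T_out = 4.73 °C

Series resistances:
  R_conv,in = 1/(hA) = 1/(10.3·3.56) = 0.02727 K/W
  R_plate glass = L/(kA) = 5.73×10^-4/(0.892·3.56) = 1.804×10^-4 K/W
  R_conv,out = 1/(hA) = 1/(39.2·3.56) = 0.007166 K/W
ΣR = 0.03462 K/W
ΔT = Q·ΣR = 522 × 0.03462 = 18.07 K
Heat flows outward, so T_out = T_in − ΔT = 22.8 − 18.07 = 4.73 °C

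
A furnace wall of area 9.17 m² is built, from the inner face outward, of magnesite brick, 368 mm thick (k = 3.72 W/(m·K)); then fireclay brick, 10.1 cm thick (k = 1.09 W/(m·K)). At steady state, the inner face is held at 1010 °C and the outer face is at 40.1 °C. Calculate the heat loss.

Q = 46.4 kW

Series thermal resistances, inner to outer:
  R_magnesite brick = L/(kA) = 0.368/(3.72·9.17) = 0.01079 K/W
  R_fireclay brick = L/(kA) = 0.101/(1.09·9.17) = 0.01010 K/W
ΣR = 0.01079 + 0.01010 = 0.02089 K/W
Q = ΔT/ΣR = (1010 °C − 40.1 °C)/0.02089 = 46400 W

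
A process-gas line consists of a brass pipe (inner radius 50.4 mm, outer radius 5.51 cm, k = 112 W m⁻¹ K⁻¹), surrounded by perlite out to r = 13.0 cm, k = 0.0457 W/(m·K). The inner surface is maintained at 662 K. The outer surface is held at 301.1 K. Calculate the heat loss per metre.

Q' = 121 W/m

Treat each layer as a resistance in series:
  R'_brass = ln(0.0551/0.0504)/(2πk) = 0.08916/(2π·112) = 1.267×10^-4 m·K/W
  R'_perlite = ln(0.130/0.0551)/(2πk) = 0.8584/(2π·0.0457) = 2.989 m·K/W
ΣR = 1.267×10^-4 + 2.989 = 2.989 m·K/W
Q' = ΔT/ΣR = (662 K − 301.1 K)/2.989 = 121 W/m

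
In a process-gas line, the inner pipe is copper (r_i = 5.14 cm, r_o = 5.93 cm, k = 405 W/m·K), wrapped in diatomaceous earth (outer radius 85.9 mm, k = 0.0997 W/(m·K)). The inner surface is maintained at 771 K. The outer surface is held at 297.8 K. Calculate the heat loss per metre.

Q' = 800 W/m

Treat each layer as a resistance in series:
  R'_copper = ln(0.0593/0.0514)/(2πk) = 0.1430/(2π·405) = 5.618×10^-5 m·K/W
  R'_diatomaceous earth = ln(0.0859/0.0593)/(2πk) = 0.3706/(2π·0.0997) = 0.5916 m·K/W
ΣR = 5.618×10^-5 + 0.5916 = 0.5917 m·K/W
Q' = ΔT/ΣR = (771 K − 297.8 K)/0.5917 = 800 W/m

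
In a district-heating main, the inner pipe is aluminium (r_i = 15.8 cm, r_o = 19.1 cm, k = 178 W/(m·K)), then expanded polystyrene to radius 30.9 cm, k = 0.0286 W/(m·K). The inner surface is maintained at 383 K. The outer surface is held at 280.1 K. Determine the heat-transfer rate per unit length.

Treat each layer as a resistance in series:
  R'_aluminium = ln(0.191/0.158)/(2πk) = 0.1897/(2π·178) = 1.696×10^-4 m·K/W
  R'_expanded polystyrene = ln(0.309/0.191)/(2πk) = 0.4811/(2π·0.0286) = 2.677 m·K/W
ΣR = 1.696×10^-4 + 2.677 = 2.677 m·K/W
Q' = ΔT/ΣR = (383 K − 280.1 K)/2.677 = 38.4 W/m

Q' = 38.4 W/m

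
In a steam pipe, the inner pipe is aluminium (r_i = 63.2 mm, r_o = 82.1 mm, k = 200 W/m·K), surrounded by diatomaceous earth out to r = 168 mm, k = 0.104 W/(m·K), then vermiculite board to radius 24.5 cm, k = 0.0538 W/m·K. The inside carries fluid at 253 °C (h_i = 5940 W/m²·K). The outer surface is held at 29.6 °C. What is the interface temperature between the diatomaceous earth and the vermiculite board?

Treat each layer as a resistance in series:
  R'_conv,in = 1/(2πr h) = 1/(2π·0.0632·5940) = 4.240×10^-4 m·K/W
  R'_aluminium = ln(0.0821/0.0632)/(2πk) = 0.2616/(2π·200) = 2.082×10^-4 m·K/W
  R'_diatomaceous earth = ln(0.168/0.0821)/(2πk) = 0.7160/(2π·0.104) = 1.096 m·K/W
  R'_vermiculite board = ln(0.245/0.168)/(2πk) = 0.3773/(2π·0.0538) = 1.116 m·K/W
ΣR = 4.240×10^-4 + 2.082×10^-4 + 1.096 + 1.116 = 2.213 m·K/W
Q' = ΔT/ΣR = (253 °C − 29.6 °C)/2.213 = 100.9 W/m
From the inner boundary to the diatomaceous earth/vermiculite board interface, ΣR_partial = 1.097 m·K/W.
T_interface = T_in − Q'·ΣR_partial = 253 °C − (100.9)(1.097) = 142 °C

T = 142 °C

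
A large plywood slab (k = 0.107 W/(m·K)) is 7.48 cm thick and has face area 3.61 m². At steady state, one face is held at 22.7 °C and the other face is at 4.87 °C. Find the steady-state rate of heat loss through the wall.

Q = kA·ΔT/L = 0.107 × 3.61 × |22.7 °C − 4.87 °C| / 0.0748 = 92.1 W

Q = 92.1 W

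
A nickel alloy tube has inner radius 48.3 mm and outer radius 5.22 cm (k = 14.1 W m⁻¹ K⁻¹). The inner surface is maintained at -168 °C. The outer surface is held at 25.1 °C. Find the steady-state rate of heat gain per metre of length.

Q' = 2πk·ΔT/ln(r₂/r₁) = 2π × 14.1 × 193.1 / ln(0.0522/0.0483) = 2.20×10^5 W/m

Q' = 220 kW/m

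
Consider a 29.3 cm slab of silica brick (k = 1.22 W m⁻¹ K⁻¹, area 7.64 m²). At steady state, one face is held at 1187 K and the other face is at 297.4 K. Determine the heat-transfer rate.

Q = 28300 W

Q = kA·ΔT/L = 1.22 × 7.64 × |1187 K − 297.4 K| / 0.293 = 28300 W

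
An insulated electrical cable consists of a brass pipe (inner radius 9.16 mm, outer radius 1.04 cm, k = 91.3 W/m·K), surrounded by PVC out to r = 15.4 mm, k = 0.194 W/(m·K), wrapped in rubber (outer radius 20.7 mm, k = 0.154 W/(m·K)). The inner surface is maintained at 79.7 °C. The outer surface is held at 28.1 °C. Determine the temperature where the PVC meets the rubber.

Treat each layer as a resistance in series:
  R'_brass = ln(0.0104/0.00916)/(2πk) = 0.1270/(2π·91.3) = 2.213×10^-4 m·K/W
  R'_PVC = ln(0.0154/0.0104)/(2πk) = 0.3926/(2π·0.194) = 0.3221 m·K/W
  R'_rubber = ln(0.0207/0.0154)/(2πk) = 0.2958/(2π·0.154) = 0.3057 m·K/W
ΣR = 2.213×10^-4 + 0.3221 + 0.3057 = 0.6280 m·K/W
Q' = ΔT/ΣR = (79.7 °C − 28.1 °C)/0.6280 = 82.17 W/m
From the inner boundary to the PVC/rubber interface, ΣR_partial = 0.3223 m·K/W.
T_interface = T_in − Q'·ΣR_partial = 79.7 °C − (82.17)(0.3223) = 53.2 °C

T = 53.2 °C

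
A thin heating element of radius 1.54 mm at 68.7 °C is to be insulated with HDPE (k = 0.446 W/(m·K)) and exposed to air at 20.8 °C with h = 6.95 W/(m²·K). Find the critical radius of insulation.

r_cr = 6.42 cm

For a cylinder, r_cr = k_ins/h = 0.446/6.95 = 0.0642 m = 6.42 cm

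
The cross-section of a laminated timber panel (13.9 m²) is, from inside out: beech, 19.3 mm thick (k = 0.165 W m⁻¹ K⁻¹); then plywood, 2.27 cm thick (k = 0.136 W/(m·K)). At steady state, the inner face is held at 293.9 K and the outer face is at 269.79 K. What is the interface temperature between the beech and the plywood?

Treat each layer as a resistance in series:
  R_beech = L/(kA) = 0.0193/(0.165·13.9) = 0.008415 K/W
  R_plywood = L/(kA) = 0.0227/(0.136·13.9) = 0.01201 K/W
ΣR = 0.008415 + 0.01201 = 0.02042 K/W
Q = ΔT/ΣR = (293.9 K − 269.79 K)/0.02042 = 1181 W
From the inner boundary to the beech/plywood interface, ΣR_partial = 0.008415 K/W.
T_interface = T_in − Q·ΣR_partial = 293.9 K − (1181)(0.008415) = 284.0 K

T = 284.0 K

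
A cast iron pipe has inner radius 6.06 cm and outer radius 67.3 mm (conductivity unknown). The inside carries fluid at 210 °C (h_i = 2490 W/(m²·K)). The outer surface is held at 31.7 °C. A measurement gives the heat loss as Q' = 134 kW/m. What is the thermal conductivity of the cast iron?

ΣR = ΔT/Q' = |210 − 31.7|/1.34×10^5 = 0.001331 m·K/W
Known resistances:
  R'_conv,in = 1/(2πr h) = 1/(2π·0.0606·2490) = 0.001055 m·K/W
R_cast iron = ΣR − ΣR_known = 0.001331 − 0.001055 = 2.760×10^-4 m·K/W
ln(r₂/r₁)/(2πk) = 2.760×10^-4 ⇒ k = 0.1049/(2π·2.760×10^-4) = 60.5 W/m·K

k = 60.5 W/m·K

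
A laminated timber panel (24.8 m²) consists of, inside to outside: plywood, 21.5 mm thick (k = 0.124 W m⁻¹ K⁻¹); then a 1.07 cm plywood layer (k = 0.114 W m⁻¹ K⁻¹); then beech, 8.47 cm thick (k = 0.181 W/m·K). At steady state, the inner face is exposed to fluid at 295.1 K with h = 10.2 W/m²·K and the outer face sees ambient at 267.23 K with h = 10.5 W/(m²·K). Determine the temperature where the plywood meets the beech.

Series thermal resistances, inner to outer:
  R_conv,in = 1/(hA) = 1/(10.2·24.8) = 0.003953 K/W
  R_plywood = L/(kA) = 0.0215/(0.124·24.8) = 0.006991 K/W
  R_plywood = L/(kA) = 0.0107/(0.114·24.8) = 0.003785 K/W
  R_beech = L/(kA) = 0.0847/(0.181·24.8) = 0.01887 K/W
  R_conv,out = 1/(hA) = 1/(10.5·24.8) = 0.003840 K/W
ΣR = 0.003953 + 0.006991 + 0.003785 + 0.01887 + 0.003840 = 0.03744 K/W
Q = ΔT/ΣR = (295.1 K − 267.23 K)/0.03744 = 744.4 W
From the inner boundary to the plywood/beech interface, ΣR_partial = 0.01473 K/W.
T_interface = T_in − Q·ΣR_partial = 295.1 K − (744.4)(0.01473) = 284.1 K

T = 284.1 K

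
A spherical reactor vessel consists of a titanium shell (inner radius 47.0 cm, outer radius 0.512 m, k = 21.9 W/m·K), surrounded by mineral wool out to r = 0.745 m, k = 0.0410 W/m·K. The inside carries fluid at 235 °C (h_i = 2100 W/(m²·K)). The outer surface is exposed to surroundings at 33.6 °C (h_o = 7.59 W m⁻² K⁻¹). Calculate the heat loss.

Q = 167 W

Series thermal resistances, inner to outer:
  R_conv,in = 1/(4πr²h) = 1/(4π·0.470²·2100) = 1.715×10^-4 K/W
  R_titanium = (1/0.470 − 1/0.512)/(4πk) = 0.1745/(4π·21.9) = 6.342×10^-4 K/W
  R_mineral wool = (1/0.512 − 1/0.745)/(4πk) = 0.6108/(4π·0.0410) = 1.186 K/W
  R_conv,out = 1/(4πr²h) = 1/(4π·0.745²·7.59) = 0.01889 K/W
ΣR = 1.715×10^-4 + 6.342×10^-4 + 1.186 + 0.01889 = 1.206 K/W
Q = ΔT/ΣR = (235 °C − 33.6 °C)/1.206 = 167 W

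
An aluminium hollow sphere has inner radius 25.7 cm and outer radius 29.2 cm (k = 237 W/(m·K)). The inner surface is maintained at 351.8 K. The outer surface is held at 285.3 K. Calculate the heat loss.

Q = 4πk·ΔT/(1/r₁ − 1/r₂) = 4π × 237 × 66.5 / (1/0.257 − 1/0.292) = 4.25×10^5 W

Q = 425 kW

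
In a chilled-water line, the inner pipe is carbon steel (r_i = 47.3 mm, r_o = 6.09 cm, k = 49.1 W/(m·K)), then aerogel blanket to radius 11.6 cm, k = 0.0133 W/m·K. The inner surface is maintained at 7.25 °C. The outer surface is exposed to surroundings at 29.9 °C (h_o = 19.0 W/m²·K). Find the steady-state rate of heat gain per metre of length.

Q' = 2.91 W/m

Treat each layer as a resistance in series:
  R'_carbon steel = ln(0.0609/0.0473)/(2πk) = 0.2527/(2π·49.1) = 8.192×10^-4 m·K/W
  R'_aerogel blanket = ln(0.116/0.0609)/(2πk) = 0.6444/(2π·0.0133) = 7.711 m·K/W
  R'_conv,out = 1/(2πr h) = 1/(2π·0.116·19.0) = 0.07221 m·K/W
ΣR = 8.192×10^-4 + 7.711 + 0.07221 = 7.784 m·K/W
Q' = ΔT/ΣR = (7.25 °C − 29.9 °C)/7.784 = -2.91 W/m
(Negative Q' ⇒ heat flows inward; heat gain = 2.91 W/m.)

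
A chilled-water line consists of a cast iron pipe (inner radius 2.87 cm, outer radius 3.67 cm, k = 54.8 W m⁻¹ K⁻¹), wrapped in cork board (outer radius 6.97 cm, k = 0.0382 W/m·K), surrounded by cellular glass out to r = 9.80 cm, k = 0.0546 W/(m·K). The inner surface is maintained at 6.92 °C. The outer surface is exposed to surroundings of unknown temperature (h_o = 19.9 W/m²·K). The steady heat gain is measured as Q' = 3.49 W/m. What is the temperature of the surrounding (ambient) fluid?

Series resistances:
  R'_cast iron = ln(0.0367/0.0287)/(2πk) = 0.2459/(2π·54.8) = 7.141×10^-4 m·K/W
  R'_cork board = ln(0.0697/0.0367)/(2πk) = 0.6414/(2π·0.0382) = 2.672 m·K/W
  R'_cellular glass = ln(0.0980/0.0697)/(2πk) = 0.3408/(2π·0.0546) = 0.9933 m·K/W
  R'_conv,out = 1/(2πr h) = 1/(2π·0.0980·19.9) = 0.08161 m·K/W
ΣR = 3.748 m·K/W
ΔT = Q'·ΣR = 3.49 × 3.748 = 13.08 K
Heat flows inward, so T_out = T_in + ΔT = 6.92 + 13.08 = 20.0 °C

T_out = 20.0 °C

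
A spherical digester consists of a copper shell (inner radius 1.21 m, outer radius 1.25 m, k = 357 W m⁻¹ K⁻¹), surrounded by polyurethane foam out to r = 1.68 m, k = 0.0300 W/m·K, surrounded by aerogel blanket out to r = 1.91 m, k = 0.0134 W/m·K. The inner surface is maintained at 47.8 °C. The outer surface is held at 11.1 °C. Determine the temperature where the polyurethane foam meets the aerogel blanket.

Treat each layer as a resistance in series:
  R_copper = (1/1.21 − 1/1.25)/(4πk) = 0.02645/(4π·357) = 5.895×10^-6 K/W
  R_polyurethane foam = (1/1.25 − 1/1.68)/(4πk) = 0.2048/(4π·0.0300) = 0.5431 K/W
  R_aerogel blanket = (1/1.68 − 1/1.91)/(4πk) = 0.07168/(4π·0.0134) = 0.4257 K/W
ΣR = 5.895×10^-6 + 0.5431 + 0.4257 = 0.9688 K/W
Q = ΔT/ΣR = (47.8 °C − 11.1 °C)/0.9688 = 37.88 W
From the inner boundary to the polyurethane foam/aerogel blanket interface, ΣR_partial = 0.5431 K/W.
T_interface = T_in − Q·ΣR_partial = 47.8 °C − (37.88)(0.5431) = 27.2 °C

T = 27.2 °C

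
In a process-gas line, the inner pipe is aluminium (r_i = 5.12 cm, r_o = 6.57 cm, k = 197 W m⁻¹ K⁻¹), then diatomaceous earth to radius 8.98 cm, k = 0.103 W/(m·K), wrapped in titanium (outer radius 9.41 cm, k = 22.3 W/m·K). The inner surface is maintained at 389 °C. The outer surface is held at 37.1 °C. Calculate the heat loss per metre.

Q' = 728 W/m

Resistance network (inner→outer):
  R'_aluminium = ln(0.0657/0.0512)/(2πk) = 0.2494/(2π·197) = 2.015×10^-4 m·K/W
  R'_diatomaceous earth = ln(0.0898/0.0657)/(2πk) = 0.3125/(2π·0.103) = 0.4829 m·K/W
  R'_titanium = ln(0.0941/0.0898)/(2πk) = 0.04677/(2π·22.3) = 3.338×10^-4 m·K/W
ΣR = 2.015×10^-4 + 0.4829 + 3.338×10^-4 = 0.4834 m·K/W
Q' = ΔT/ΣR = (389 °C − 37.1 °C)/0.4834 = 728 W/m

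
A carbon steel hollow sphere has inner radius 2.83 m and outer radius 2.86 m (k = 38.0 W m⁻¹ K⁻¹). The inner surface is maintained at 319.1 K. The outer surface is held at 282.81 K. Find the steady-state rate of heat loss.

Q = 4680 kW

Q = 4πk·ΔT/(1/r₁ − 1/r₂) = 4π × 38.0 × 36.29 / (1/2.83 − 1/2.86) = 4.68×10^6 W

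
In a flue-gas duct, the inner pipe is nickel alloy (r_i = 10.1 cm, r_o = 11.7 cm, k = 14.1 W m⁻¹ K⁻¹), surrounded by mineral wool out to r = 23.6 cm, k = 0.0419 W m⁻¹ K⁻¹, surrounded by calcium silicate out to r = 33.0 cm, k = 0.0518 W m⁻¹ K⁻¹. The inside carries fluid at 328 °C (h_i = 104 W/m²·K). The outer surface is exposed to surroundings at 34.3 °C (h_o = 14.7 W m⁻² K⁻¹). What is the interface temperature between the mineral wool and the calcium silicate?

Resistance network (inner→outer):
  R'_conv,in = 1/(2πr h) = 1/(2π·0.101·104) = 0.01515 m·K/W
  R'_nickel alloy = ln(0.117/0.101)/(2πk) = 0.1471/(2π·14.1) = 0.001660 m·K/W
  R'_mineral wool = ln(0.236/0.117)/(2πk) = 0.7017/(2π·0.0419) = 2.665 m·K/W
  R'_calcium silicate = ln(0.330/0.236)/(2πk) = 0.3353/(2π·0.0518) = 1.030 m·K/W
  R'_conv,out = 1/(2πr h) = 1/(2π·0.330·14.7) = 0.03281 m·K/W
ΣR = 0.01515 + 0.001660 + 2.665 + 1.030 + 0.03281 = 3.745 m·K/W
Q' = ΔT/ΣR = (328 °C − 34.3 °C)/3.745 = 78.42 W/m
From the inner boundary to the mineral wool/calcium silicate interface, ΣR_partial = 2.682 m·K/W.
T_interface = T_in − Q'·ΣR_partial = 328 °C − (78.42)(2.682) = 118 °C

T = 118 °C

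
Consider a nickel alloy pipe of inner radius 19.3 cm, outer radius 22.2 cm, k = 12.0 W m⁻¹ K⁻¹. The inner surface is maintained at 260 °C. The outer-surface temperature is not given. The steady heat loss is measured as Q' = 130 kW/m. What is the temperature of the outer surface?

T_out = 18.6 °C

Sum the resistances:
  R'_nickel alloy = ln(0.222/0.193)/(2πk) = 0.1400/(2π·12.0) = 0.001857 m·K/W
ΣR = 0.001857 m·K/W
ΔT = Q'·ΣR = 1.30×10^5 × 0.001857 = 241.4 K
Heat flows outward, so T_out = T_in − ΔT = 260 − 241.4 = 18.6 °C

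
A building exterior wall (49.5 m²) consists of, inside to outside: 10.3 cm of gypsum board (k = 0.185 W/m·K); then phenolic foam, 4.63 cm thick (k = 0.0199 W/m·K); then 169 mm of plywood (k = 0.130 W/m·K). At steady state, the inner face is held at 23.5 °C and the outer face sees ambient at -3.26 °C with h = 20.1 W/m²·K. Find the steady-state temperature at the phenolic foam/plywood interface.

T = 5.27 °C

Treat each layer as a resistance in series:
  R_gypsum board = L/(kA) = 0.103/(0.185·49.5) = 0.01125 K/W
  R_phenolic foam = L/(kA) = 0.0463/(0.0199·49.5) = 0.04700 K/W
  R_plywood = L/(kA) = 0.169/(0.130·49.5) = 0.02626 K/W
  R_conv,out = 1/(hA) = 1/(20.1·49.5) = 0.001005 K/W
ΣR = 0.01125 + 0.04700 + 0.02626 + 0.001005 = 0.08551 K/W
Q = ΔT/ΣR = (23.5 °C − -3.26 °C)/0.08551 = 312.9 W
From the inner boundary to the phenolic foam/plywood interface, ΣR_partial = 0.05825 K/W.
T_interface = T_in − Q·ΣR_partial = 23.5 °C − (312.9)(0.05825) = 5.27 °C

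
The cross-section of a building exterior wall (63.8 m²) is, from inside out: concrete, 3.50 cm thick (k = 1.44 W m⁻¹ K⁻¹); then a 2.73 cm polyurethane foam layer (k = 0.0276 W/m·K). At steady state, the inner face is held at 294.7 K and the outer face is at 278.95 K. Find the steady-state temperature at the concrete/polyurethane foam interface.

T = 294.3 K

Resistance network (inner→outer):
  R_concrete = L/(kA) = 0.0350/(1.44·63.8) = 3.810×10^-4 K/W
  R_polyurethane foam = L/(kA) = 0.0273/(0.0276·63.8) = 0.01550 K/W
ΣR = 3.810×10^-4 + 0.01550 = 0.01588 K/W
Q = ΔT/ΣR = (294.7 K − 278.95 K)/0.01588 = 991.8 W
From the inner boundary to the concrete/polyurethane foam interface, ΣR_partial = 3.810×10^-4 K/W.
T_interface = T_in − Q·ΣR_partial = 294.7 K − (991.8)(3.810×10^-4) = 294.3 K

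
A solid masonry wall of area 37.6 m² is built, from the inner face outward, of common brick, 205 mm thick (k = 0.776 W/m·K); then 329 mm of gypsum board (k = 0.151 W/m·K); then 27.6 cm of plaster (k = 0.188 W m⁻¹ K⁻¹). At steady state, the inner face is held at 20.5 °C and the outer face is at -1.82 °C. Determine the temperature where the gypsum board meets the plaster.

Treat each layer as a resistance in series:
  R_common brick = L/(kA) = 0.205/(0.776·37.6) = 0.007026 K/W
  R_gypsum board = L/(kA) = 0.329/(0.151·37.6) = 0.05795 K/W
  R_plaster = L/(kA) = 0.276/(0.188·37.6) = 0.03904 K/W
ΣR = 0.007026 + 0.05795 + 0.03904 = 0.1040 K/W
Q = ΔT/ΣR = (20.5 °C − -1.82 °C)/0.1040 = 214.6 W
From the inner boundary to the gypsum board/plaster interface, ΣR_partial = 0.06498 K/W.
T_interface = T_in − Q·ΣR_partial = 20.5 °C − (214.6)(0.06498) = 6.56 °C

T = 6.56 °C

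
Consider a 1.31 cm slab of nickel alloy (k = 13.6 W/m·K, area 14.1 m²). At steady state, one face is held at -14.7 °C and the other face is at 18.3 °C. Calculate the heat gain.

Q = 4.83×10^5 W

Q = kA·ΔT/L = 13.6 × 14.1 × |-14.7 °C − 18.3 °C| / 0.0131 = 4.83×10^5 W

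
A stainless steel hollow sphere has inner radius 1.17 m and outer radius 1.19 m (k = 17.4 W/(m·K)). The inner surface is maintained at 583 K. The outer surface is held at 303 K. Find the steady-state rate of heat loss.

Q = 4.26×10^6 W

Q = 4πk·ΔT/(1/r₁ − 1/r₂) = 4π × 17.4 × 280 / (1/1.17 − 1/1.19) = 4.26×10^6 W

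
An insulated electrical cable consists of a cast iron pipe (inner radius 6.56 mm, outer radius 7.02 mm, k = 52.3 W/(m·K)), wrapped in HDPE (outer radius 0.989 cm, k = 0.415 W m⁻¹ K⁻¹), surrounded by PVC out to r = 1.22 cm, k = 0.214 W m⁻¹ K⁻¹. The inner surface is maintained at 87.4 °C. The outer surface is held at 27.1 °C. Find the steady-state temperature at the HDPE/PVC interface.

Resistance network (inner→outer):
  R'_cast iron = ln(0.00702/0.00656)/(2πk) = 0.06777/(2π·52.3) = 2.062×10^-4 m·K/W
  R'_HDPE = ln(0.00989/0.00702)/(2πk) = 0.3428/(2π·0.415) = 0.1315 m·K/W
  R'_PVC = ln(0.0122/0.00989)/(2πk) = 0.2099/(2π·0.214) = 0.1561 m·K/W
ΣR = 2.062×10^-4 + 0.1315 + 0.1561 = 0.2878 m·K/W
Q' = ΔT/ΣR = (87.4 °C − 27.1 °C)/0.2878 = 209.5 W/m
From the inner boundary to the HDPE/PVC interface, ΣR_partial = 0.1317 m·K/W.
T_interface = T_in − Q'·ΣR_partial = 87.4 °C − (209.5)(0.1317) = 59.8 °C

T = 59.8 °C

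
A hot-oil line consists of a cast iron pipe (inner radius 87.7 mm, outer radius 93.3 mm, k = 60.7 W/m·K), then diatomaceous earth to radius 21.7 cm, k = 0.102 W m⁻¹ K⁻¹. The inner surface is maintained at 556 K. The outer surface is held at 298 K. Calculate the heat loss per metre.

Series thermal resistances, inner to outer:
  R'_cast iron = ln(0.0933/0.0877)/(2πk) = 0.06190/(2π·60.7) = 1.623×10^-4 m·K/W
  R'_diatomaceous earth = ln(0.217/0.0933)/(2πk) = 0.8441/(2π·0.102) = 1.317 m·K/W
ΣR = 1.623×10^-4 + 1.317 = 1.317 m·K/W
Q' = ΔT/ΣR = (556 K − 298 K)/1.317 = 196 W/m

Q' = 196 W/m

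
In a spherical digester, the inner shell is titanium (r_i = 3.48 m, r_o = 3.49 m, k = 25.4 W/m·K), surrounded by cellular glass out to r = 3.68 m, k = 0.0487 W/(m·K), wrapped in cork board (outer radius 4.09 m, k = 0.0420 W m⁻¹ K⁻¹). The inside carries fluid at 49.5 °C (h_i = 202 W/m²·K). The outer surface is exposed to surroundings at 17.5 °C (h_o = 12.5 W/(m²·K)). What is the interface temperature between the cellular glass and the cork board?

T = 39.3 °C

Treat each layer as a resistance in series:
  R_conv,in = 1/(4πr²h) = 1/(4π·3.48²·202) = 3.253×10^-5 K/W
  R_titanium = (1/3.48 − 1/3.49)/(4πk) = 8.234×10^-4/(4π·25.4) = 2.580×10^-6 K/W
  R_cellular glass = (1/3.49 − 1/3.68)/(4πk) = 0.01479/(4π·0.0487) = 0.02417 K/W
  R_cork board = (1/3.68 − 1/4.09)/(4πk) = 0.02724/(4π·0.0420) = 0.05161 K/W
  R_conv,out = 1/(4πr²h) = 1/(4π·4.09²·12.5) = 3.806×10^-4 K/W
ΣR = 3.253×10^-5 + 2.580×10^-6 + 0.02417 + 0.05161 + 3.806×10^-4 = 0.07620 K/W
Q = ΔT/ΣR = (49.5 °C − 17.5 °C)/0.07620 = 419.9 W
From the inner boundary to the cellular glass/cork board interface, ΣR_partial = 0.02421 K/W.
T_interface = T_in − Q·ΣR_partial = 49.5 °C − (419.9)(0.02421) = 39.3 °C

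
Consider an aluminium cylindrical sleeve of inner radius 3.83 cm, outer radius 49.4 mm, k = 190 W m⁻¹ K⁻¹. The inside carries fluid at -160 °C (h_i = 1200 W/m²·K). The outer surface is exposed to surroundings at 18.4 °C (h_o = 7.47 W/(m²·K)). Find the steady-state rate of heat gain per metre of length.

Resistance network (inner→outer):
  R'_conv,in = 1/(2πr h) = 1/(2π·0.0383·1200) = 0.003463 m·K/W
  R'_aluminium = ln(0.0494/0.0383)/(2πk) = 0.2545/(2π·190) = 2.132×10^-4 m·K/W
  R'_conv,out = 1/(2πr h) = 1/(2π·0.0494·7.47) = 0.4313 m·K/W
ΣR = 0.003463 + 2.132×10^-4 + 0.4313 = 0.4350 m·K/W
Q' = ΔT/ΣR = (-160 °C − 18.4 °C)/0.4350 = -410 W/m
(Negative Q' ⇒ heat flows inward; heat gain = 410 W/m.)

Q' = 410 W/m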